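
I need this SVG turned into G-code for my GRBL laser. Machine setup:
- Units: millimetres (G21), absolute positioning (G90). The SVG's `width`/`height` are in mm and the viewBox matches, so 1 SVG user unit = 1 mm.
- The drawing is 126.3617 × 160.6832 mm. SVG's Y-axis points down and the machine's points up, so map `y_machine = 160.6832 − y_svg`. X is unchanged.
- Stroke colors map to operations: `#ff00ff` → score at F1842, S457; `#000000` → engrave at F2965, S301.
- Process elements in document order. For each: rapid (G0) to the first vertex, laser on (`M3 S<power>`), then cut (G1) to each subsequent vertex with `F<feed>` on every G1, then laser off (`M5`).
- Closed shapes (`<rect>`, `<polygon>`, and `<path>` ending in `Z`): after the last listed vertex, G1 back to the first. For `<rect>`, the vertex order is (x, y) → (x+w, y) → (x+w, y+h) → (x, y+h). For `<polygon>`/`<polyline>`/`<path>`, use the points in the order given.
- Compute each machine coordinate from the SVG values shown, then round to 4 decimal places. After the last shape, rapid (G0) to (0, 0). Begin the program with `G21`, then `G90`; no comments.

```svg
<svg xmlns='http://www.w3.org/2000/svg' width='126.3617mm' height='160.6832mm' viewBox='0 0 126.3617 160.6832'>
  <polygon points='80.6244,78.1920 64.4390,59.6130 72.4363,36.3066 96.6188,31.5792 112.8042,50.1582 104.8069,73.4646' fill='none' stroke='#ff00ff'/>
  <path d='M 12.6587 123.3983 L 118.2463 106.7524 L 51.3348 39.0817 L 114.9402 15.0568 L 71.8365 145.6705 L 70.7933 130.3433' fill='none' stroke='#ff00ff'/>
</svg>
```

G21
G90
G0 X80.6244 Y82.4912
M3 S457
G1 X64.4390 Y101.0702 F1842
G1 X72.4363 Y124.3766 F1842
G1 X96.6188 Y129.1040 F1842
G1 X112.8042 Y110.5250 F1842
G1 X104.8069 Y87.2186 F1842
G1 X80.6244 Y82.4912 F1842
M5
G0 X12.6587 Y37.2849
M3 S457
G1 X118.2463 Y53.9308 F1842
G1 X51.3348 Y121.6015 F1842
G1 X114.9402 Y145.6264 F1842
G1 X71.8365 Y15.0127 F1842
G1 X70.7933 Y30.3399 F1842
M5
G0 X0.0000 Y0.0000

Since the viewBox matches the mm dimensions, user units are millimetres directly. The only transform is the Y-flip y_m = 160.6832 − y_svg.

Shape 1 is a regular polygon drawn with `<polygon>`. Its stroke #ff00ff means score at S457, F1842. After flipping Y the toolpath is (80.6244,82.4912) → (64.4390,101.0702) → (72.4363,124.3766) → (96.6188,129.1040) → (112.8042,110.5250) → (104.8069,87.2186) → (80.6244,82.4912), returning to the start.

Shape 2 is a open polyline drawn with `<path>`. Its stroke #ff00ff means score at S457, F1842. After flipping Y the toolpath is (12.6587,37.2849) → (118.2463,53.9308) → (51.3348,121.6015) → (114.9402,145.6264) → (71.8365,15.0127) → (70.7933,30.3399).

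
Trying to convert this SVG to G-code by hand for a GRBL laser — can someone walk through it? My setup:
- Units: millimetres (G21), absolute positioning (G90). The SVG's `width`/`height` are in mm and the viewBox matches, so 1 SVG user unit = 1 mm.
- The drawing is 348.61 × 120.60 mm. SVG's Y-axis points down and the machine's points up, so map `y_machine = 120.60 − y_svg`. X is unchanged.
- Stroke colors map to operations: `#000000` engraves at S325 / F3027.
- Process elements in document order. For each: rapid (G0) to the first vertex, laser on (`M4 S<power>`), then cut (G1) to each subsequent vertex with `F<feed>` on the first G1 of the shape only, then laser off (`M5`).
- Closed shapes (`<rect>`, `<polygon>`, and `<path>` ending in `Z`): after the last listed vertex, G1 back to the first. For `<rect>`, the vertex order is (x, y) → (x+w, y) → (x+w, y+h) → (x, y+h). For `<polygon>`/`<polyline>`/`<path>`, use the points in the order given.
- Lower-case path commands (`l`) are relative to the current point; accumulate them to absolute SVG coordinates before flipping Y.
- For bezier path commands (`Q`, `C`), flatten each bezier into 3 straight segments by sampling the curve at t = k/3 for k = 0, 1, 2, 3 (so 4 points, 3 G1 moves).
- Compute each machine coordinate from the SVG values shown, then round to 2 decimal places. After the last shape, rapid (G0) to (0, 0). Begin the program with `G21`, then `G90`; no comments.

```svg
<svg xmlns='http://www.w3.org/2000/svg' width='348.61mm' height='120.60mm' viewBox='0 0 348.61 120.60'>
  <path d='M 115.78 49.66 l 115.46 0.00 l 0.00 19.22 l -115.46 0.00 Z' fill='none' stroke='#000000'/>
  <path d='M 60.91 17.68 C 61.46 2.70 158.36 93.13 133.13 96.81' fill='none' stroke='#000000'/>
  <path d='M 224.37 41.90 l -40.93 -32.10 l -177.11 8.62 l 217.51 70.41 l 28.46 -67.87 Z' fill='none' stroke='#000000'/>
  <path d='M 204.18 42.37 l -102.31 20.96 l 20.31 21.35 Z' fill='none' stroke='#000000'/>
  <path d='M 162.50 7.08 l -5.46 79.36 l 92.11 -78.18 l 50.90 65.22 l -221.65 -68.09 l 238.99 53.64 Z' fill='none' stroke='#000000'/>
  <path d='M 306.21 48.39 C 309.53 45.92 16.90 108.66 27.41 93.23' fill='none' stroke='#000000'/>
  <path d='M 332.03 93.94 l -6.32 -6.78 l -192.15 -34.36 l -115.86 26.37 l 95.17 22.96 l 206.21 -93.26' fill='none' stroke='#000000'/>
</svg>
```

G21
G90
G0 X115.78 Y70.94
M4 S325
G1 X231.24 Y70.94 F3027
G1 X231.24 Y51.72
G1 X115.78 Y51.72
G1 X115.78 Y70.94
M5
G0 X60.91 Y102.92
M4 S325
G1 X85.48 Y89.88 F3027
G1 X125.74 Y49.27
G1 X133.13 Y23.79
M5
G0 X224.37 Y78.70
M4 S325
G1 X183.44 Y110.80 F3027
G1 X6.33 Y102.18
G1 X223.84 Y31.77
G1 X252.30 Y99.64
G1 X224.37 Y78.70
M5
G0 X204.18 Y78.23
M4 S325
G1 X101.87 Y57.27 F3027
G1 X122.18 Y35.92
G1 X204.18 Y78.23
M5
G0 X162.50 Y113.52
M4 S325
G1 X157.04 Y34.16 F3027
G1 X249.15 Y112.34
G1 X300.05 Y47.12
G1 X78.40 Y115.21
G1 X317.39 Y61.57
G1 X162.50 Y113.52
M5
G0 X306.21 Y72.21
M4 S325
G1 X233.07 Y58.25 F3027
G1 X95.76 Y32.69
G1 X27.41 Y27.37
M5
G0 X332.03 Y26.66
M4 S325
G1 X325.71 Y33.44 F3027
G1 X133.56 Y67.80
G1 X17.70 Y41.43
G1 X112.87 Y18.47
G1 X319.08 Y111.73
M5
G0 X0.00 Y0.00

1 u = 1 mm; y_m = 120.60 − y.

[1] `<path>` rectangle, #000000→engrave S325 F3027: (115.78,70.94) → (231.24,70.94) → (231.24,51.72) → (115.78,51.72) → (115.78,70.94) (closed)

[2] `<path>` cubic bezier, #000000→engrave S325 F3027: (60.91,102.92) → (85.48,89.88) → (125.74,49.27) → (133.13,23.79)

[3] `<path>` closed polygon, #000000→engrave S325 F3027: (224.37,78.70) → (183.44,110.80) → (6.33,102.18) → (223.84,31.77) → (252.30,99.64) → (224.37,78.70) (closed)

[4] `<path>` closed polygon, #000000→engrave S325 F3027: (204.18,78.23) → (101.87,57.27) → (122.18,35.92) → (204.18,78.23) (closed)

[5] `<path>` closed polygon, #000000→engrave S325 F3027: (162.50,113.52) → (157.04,34.16) → (249.15,112.34) → (300.05,47.12) → (78.40,115.21) → (317.39,61.57) → (162.50,113.52) (closed)

[6] `<path>` cubic bezier, #000000→engrave S325 F3027: (306.21,72.21) → (233.07,58.25) → (95.76,32.69) → (27.41,27.37)

[7] `<path>` open polyline, #000000→engrave S325 F3027: (332.03,26.66) → (325.71,33.44) → (133.56,67.80) → (17.70,41.43) → (112.87,18.47) → (319.08,111.73)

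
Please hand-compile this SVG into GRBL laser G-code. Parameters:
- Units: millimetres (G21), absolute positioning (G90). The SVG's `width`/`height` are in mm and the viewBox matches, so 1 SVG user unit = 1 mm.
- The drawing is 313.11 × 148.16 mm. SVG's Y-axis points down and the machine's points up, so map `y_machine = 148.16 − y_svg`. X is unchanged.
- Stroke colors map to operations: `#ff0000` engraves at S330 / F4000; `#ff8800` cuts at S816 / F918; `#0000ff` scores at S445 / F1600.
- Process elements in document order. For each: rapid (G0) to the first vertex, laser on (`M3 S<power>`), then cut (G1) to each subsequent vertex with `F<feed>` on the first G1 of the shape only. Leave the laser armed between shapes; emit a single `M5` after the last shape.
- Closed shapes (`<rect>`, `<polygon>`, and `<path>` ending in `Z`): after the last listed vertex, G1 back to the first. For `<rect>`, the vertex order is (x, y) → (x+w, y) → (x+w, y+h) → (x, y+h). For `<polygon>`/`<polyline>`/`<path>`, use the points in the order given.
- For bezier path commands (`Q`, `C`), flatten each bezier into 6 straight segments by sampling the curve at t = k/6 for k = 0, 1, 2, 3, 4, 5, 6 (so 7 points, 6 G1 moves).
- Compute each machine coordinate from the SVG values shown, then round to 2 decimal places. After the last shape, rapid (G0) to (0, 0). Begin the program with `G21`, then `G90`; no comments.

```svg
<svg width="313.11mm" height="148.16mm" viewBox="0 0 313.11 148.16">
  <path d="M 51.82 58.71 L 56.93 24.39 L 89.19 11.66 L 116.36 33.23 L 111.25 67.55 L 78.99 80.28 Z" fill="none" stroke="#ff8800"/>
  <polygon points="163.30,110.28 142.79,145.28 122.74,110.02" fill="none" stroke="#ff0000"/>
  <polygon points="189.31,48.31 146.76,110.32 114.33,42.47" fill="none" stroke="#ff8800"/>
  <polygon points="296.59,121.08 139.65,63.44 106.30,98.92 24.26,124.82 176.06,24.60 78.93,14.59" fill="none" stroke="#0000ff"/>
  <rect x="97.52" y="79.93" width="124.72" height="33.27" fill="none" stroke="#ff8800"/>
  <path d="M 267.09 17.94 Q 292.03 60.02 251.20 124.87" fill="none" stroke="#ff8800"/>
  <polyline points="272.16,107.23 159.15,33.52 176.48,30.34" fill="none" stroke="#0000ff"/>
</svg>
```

1 u = 1 mm; y_m = 148.16 − y.

[1] `<path>` regular polygon, #ff8800→cut S816 F918: (51.82,89.45) → (56.93,123.77) → (89.19,136.50) → (116.36,114.93) → (111.25,80.61) → (78.99,67.88) → (51.82,89.45) (closed)

[2] `<polygon>` regular polygon, #ff0000→engrave S330 F4000: (163.30,37.88) → (142.79,2.88) → (122.74,38.14) → (163.30,37.88) (closed)

[3] `<polygon>` regular polygon, #ff8800→cut S816 F918: (189.31,99.85) → (146.76,37.84) → (114.33,105.69) → (189.31,99.85) (closed)

[4] `<polygon>` closed polygon, #0000ff→score S445 F1600: (296.59,27.08) → (139.65,84.72) → (106.30,49.24) → (24.26,23.34) → (176.06,123.56) → (78.93,133.57) → (296.59,27.08) (closed)

[5] `<rect>` rectangle, #ff8800→cut S816 F918: (97.52,68.23) → (222.24,68.23) → (222.24,34.96) → (97.52,34.96) → (97.52,68.23) (closed)

[6] `<path>` quadratic bezier, #ff8800→cut S816 F918: (267.09,130.22) → (273.58,115.56) → (276.41,99.64) → (275.59,82.45) → (271.11,63.99) → (262.98,44.27) → (251.20,23.29)

[7] `<polyline>` open polyline, #0000ff→score S445 F1600: (272.16,40.93) → (159.15,114.64) → (176.48,117.82)

G21
G90
G0 X51.82 Y89.45
M3 S816
G1 X56.93 Y123.77 F918
G1 X89.19 Y136.50
G1 X116.36 Y114.93
G1 X111.25 Y80.61
G1 X78.99 Y67.88
G1 X51.82 Y89.45
G0 X163.30 Y37.88
M3 S330
G1 X142.79 Y2.88 F4000
G1 X122.74 Y38.14
G1 X163.30 Y37.88
G0 X189.31 Y99.85
M3 S816
G1 X146.76 Y37.84 F918
G1 X114.33 Y105.69
G1 X189.31 Y99.85
G0 X296.59 Y27.08
M3 S445
G1 X139.65 Y84.72 F1600
G1 X106.30 Y49.24
G1 X24.26 Y23.34
G1 X176.06 Y123.56
G1 X78.93 Y133.57
G1 X296.59 Y27.08
G0 X97.52 Y68.23
M3 S816
G1 X222.24 Y68.23 F918
G1 X222.24 Y34.96
G1 X97.52 Y34.96
G1 X97.52 Y68.23
G0 X267.09 Y130.22
M3 S816
G1 X273.58 Y115.56 F918
G1 X276.41 Y99.64
G1 X275.59 Y82.45
G1 X271.11 Y63.99
G1 X262.98 Y44.27
G1 X251.20 Y23.29
G0 X272.16 Y40.93
M3 S445
G1 X159.15 Y114.64 F1600
G1 X176.48 Y117.82
M5
G0 X0.00 Y0.00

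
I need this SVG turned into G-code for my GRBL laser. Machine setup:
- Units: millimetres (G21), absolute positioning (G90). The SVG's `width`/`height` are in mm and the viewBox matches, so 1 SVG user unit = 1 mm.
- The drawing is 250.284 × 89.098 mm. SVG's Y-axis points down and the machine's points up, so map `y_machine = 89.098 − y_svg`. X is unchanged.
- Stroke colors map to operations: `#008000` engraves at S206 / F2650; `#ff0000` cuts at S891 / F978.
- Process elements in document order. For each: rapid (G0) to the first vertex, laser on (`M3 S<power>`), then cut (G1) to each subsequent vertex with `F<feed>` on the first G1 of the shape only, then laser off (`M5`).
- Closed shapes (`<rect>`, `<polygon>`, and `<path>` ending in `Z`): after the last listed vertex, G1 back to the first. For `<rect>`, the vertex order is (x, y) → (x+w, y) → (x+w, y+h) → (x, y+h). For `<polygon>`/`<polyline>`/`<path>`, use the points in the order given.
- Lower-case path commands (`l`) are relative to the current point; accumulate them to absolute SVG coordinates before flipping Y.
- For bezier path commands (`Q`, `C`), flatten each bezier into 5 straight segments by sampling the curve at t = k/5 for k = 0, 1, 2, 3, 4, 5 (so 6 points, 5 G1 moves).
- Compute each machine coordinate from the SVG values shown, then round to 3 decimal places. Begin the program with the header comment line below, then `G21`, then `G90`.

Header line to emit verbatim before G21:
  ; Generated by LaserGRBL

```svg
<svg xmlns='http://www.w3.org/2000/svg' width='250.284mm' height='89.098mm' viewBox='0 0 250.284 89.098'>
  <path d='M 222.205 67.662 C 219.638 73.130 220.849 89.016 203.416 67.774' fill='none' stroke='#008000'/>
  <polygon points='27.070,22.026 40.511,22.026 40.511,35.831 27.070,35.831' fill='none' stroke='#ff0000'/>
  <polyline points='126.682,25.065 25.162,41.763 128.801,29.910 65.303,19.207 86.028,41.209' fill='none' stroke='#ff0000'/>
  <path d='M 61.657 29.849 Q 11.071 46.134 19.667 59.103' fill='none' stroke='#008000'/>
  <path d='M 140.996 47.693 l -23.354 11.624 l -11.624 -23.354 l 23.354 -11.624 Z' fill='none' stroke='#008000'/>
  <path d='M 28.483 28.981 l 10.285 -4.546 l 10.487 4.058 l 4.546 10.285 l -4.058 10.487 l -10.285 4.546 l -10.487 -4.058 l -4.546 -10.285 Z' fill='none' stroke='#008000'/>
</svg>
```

Since the viewBox matches the mm dimensions, user units are millimetres directly. The only transform is the Y-flip y_m = 89.098 − y_svg.

Shape 1 is a cubic bezier drawn with `<path>`. Its stroke #008000 means engrave at S206, F2650. After flipping Y the toolpath is (222.205,21.436) → (220.939,17.285) → (219.503,12.917) → (216.821,10.612) → (211.818,12.654) → (203.416,21.324).

Shape 2 is a rectangle drawn with `<polygon>`. Its stroke #ff0000 means cut at S891, F978. After flipping Y the toolpath is (27.070,67.072) → (40.511,67.072) → (40.511,53.267) → (27.070,53.267) → (27.070,67.072), returning to the start.

Shape 3 is a open polyline drawn with `<polyline>`. Its stroke #ff0000 means cut at S891, F978. After flipping Y the toolpath is (126.682,64.033) → (25.162,47.335) → (128.801,59.188) → (65.303,69.891) → (86.028,47.889).

Shape 4 is a quadratic bezier drawn with `<path>`. Its stroke #008000 means engrave at S206, F2650. After flipping Y the toolpath is (61.657,59.249) → (43.790,52.868) → (30.657,46.752) → (22.259,40.901) → (18.596,35.315) → (19.667,29.995).

Shape 5 is a regular polygon drawn with `<path>`. Its stroke #008000 means engrave at S206, F2650. After flipping Y the toolpath is (140.996,41.405) → (117.642,29.781) → (106.018,53.135) → (129.372,64.759) → (140.996,41.405), returning to the start.

Shape 6 is a regular polygon drawn with `<path>`. Its stroke #008000 means engrave at S206, F2650. After flipping Y the toolpath is (28.483,60.117) → (38.768,64.663) → (49.255,60.605) → (53.801,50.320) → (49.743,39.833) → (39.458,35.287) → (28.971,39.345) → (24.425,49.630) → (28.483,60.117), returning to the start.

; Generated by LaserGRBL
G21
G90
G0 X222.205 Y21.436
M3 S206
G1 X220.939 Y17.285 F2650
G1 X219.503 Y12.917
G1 X216.821 Y10.612
G1 X211.818 Y12.654
G1 X203.416 Y21.324
M5
G0 X27.070 Y67.072
M3 S891
G1 X40.511 Y67.072 F978
G1 X40.511 Y53.267
G1 X27.070 Y53.267
G1 X27.070 Y67.072
M5
G0 X126.682 Y64.033
M3 S891
G1 X25.162 Y47.335 F978
G1 X128.801 Y59.188
G1 X65.303 Y69.891
G1 X86.028 Y47.889
M5
G0 X61.657 Y59.249
M3 S206
G1 X43.790 Y52.868 F2650
G1 X30.657 Y46.752
G1 X22.259 Y40.901
G1 X18.596 Y35.315
G1 X19.667 Y29.995
M5
G0 X140.996 Y41.405
M3 S206
G1 X117.642 Y29.781 F2650
G1 X106.018 Y53.135
G1 X129.372 Y64.759
G1 X140.996 Y41.405
M5
G0 X28.483 Y60.117
M3 S206
G1 X38.768 Y64.663 F2650
G1 X49.255 Y60.605
G1 X53.801 Y50.320
G1 X49.743 Y39.833
G1 X39.458 Y35.287
G1 X28.971 Y39.345
G1 X24.425 Y49.630
G1 X28.483 Y60.117
M5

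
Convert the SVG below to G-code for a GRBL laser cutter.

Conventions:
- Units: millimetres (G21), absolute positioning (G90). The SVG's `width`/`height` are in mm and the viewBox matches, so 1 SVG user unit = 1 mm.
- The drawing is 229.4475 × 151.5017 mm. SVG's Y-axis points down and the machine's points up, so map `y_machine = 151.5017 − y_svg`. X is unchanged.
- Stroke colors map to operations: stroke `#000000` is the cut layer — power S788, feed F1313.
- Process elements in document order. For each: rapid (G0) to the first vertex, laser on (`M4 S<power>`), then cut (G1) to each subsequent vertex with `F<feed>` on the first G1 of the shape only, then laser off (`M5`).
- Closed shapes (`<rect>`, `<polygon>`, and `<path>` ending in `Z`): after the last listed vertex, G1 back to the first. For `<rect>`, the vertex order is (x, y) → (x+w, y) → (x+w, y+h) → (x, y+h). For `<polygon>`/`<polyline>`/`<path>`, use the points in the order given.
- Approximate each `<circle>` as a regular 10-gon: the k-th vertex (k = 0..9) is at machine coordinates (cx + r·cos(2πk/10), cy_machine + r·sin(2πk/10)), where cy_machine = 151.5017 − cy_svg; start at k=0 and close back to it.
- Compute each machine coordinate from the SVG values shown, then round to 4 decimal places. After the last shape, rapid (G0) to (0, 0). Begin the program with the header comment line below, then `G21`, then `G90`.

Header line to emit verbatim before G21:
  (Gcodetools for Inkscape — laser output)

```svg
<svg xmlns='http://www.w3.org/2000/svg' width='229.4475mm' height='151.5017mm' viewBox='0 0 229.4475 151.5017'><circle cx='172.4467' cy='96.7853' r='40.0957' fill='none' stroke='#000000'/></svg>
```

(Gcodetools for Inkscape — laser output)
G21
G90
G0 X212.5424 Y54.7164
M4 S788
G1 X204.8848 Y78.2841 F1313
G1 X184.8370 Y92.8497
G1 X160.0564 Y92.8497
G1 X140.0086 Y78.2841
G1 X132.3510 Y54.7164
G1 X140.0086 Y31.1487
G1 X160.0564 Y16.5831
G1 X184.8370 Y16.5831
G1 X204.8848 Y31.1487
G1 X212.5424 Y54.7164
M5
G0 X0.0000 Y0.0000

viewBox `0 0 229.4475 151.5017` with mm width/height → 1 unit = 1 mm. Flip: y_m = 151.5017 − y_svg.

**Shape 1** — `<circle>` circle, stroke `#000000` → cut (S788, F1313). Machine vertices: (212.5424,54.7164) → (204.8848,78.2841) → (184.8370,92.8497) → (160.0564,92.8497) → (140.0086,78.2841) → (132.3510,54.7164) → (140.0086,31.1487) → (160.0564,16.5831) → (184.8370,16.5831) → (204.8848,31.1487) → (212.5424,54.7164). Closed: final G1 returns to the first vertex.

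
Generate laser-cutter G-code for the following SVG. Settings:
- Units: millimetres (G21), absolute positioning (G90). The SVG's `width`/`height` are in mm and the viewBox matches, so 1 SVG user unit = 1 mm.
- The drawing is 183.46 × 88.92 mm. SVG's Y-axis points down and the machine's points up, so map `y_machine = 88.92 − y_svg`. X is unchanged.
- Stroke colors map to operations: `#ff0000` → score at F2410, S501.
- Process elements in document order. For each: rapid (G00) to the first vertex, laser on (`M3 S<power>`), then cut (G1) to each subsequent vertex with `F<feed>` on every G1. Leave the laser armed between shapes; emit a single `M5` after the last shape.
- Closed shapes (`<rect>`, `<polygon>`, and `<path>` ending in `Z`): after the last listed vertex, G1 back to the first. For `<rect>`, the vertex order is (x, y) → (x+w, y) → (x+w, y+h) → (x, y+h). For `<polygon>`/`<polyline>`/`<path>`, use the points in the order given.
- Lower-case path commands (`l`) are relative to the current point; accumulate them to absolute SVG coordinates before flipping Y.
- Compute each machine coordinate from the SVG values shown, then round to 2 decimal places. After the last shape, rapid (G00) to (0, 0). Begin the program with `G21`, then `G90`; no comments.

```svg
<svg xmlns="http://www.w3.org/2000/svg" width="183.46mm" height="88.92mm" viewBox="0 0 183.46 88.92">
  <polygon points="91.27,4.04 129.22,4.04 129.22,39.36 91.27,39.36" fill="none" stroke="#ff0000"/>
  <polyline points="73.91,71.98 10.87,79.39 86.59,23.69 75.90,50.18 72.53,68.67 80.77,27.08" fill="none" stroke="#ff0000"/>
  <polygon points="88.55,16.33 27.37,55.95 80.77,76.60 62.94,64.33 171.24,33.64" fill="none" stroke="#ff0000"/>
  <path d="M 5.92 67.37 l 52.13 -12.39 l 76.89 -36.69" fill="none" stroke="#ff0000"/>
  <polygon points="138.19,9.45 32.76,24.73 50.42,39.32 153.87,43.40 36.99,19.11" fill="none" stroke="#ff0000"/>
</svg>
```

viewBox `0 0 183.46 88.92` with mm width/height → 1 unit = 1 mm. Flip: y_m = 88.92 − y_svg.

**Shape 1** — `<polygon>` rectangle, stroke `#ff0000` → score (S501, F2410). Machine vertices: (91.27,84.88) → (129.22,84.88) → (129.22,49.56) → (91.27,49.56) → (91.27,84.88). Closed: final G1 returns to the first vertex.

**Shape 2** — `<polyline>` open polyline, stroke `#ff0000` → score (S501, F2410). Machine vertices: (73.91,16.94) → (10.87,9.53) → (86.59,65.23) → (75.90,38.74) → (72.53,20.25) → (80.77,61.84). Open path.

**Shape 3** — `<polygon>` closed polygon, stroke `#ff0000` → score (S501, F2410). Machine vertices: (88.55,72.59) → (27.37,32.97) → (80.77,12.32) → (62.94,24.59) → (171.24,55.28) → (88.55,72.59). Closed: final G1 returns to the first vertex.

**Shape 4** — `<path>` open polyline, stroke `#ff0000` → score (S501, F2410). Machine vertices: (5.92,21.55) → (58.05,33.94) → (134.94,70.63). Open path.

**Shape 5** — `<polygon>` closed polygon, stroke `#ff0000` → score (S501, F2410). Machine vertices: (138.19,79.47) → (32.76,64.19) → (50.42,49.60) → (153.87,45.52) → (36.99,69.81) → (138.19,79.47). Closed: final G1 returns to the first vertex.

G21
G90
G00 X91.27 Y84.88
M3 S501
G1 X129.22 Y84.88 F2410
G1 X129.22 Y49.56 F2410
G1 X91.27 Y49.56 F2410
G1 X91.27 Y84.88 F2410
G00 X73.91 Y16.94
M3 S501
G1 X10.87 Y9.53 F2410
G1 X86.59 Y65.23 F2410
G1 X75.90 Y38.74 F2410
G1 X72.53 Y20.25 F2410
G1 X80.77 Y61.84 F2410
G00 X88.55 Y72.59
M3 S501
G1 X27.37 Y32.97 F2410
G1 X80.77 Y12.32 F2410
G1 X62.94 Y24.59 F2410
G1 X171.24 Y55.28 F2410
G1 X88.55 Y72.59 F2410
G00 X5.92 Y21.55
M3 S501
G1 X58.05 Y33.94 F2410
G1 X134.94 Y70.63 F2410
G00 X138.19 Y79.47
M3 S501
G1 X32.76 Y64.19 F2410
G1 X50.42 Y49.60 F2410
G1 X153.87 Y45.52 F2410
G1 X36.99 Y69.81 F2410
G1 X138.19 Y79.47 F2410
M5
G00 X0.00 Y0.00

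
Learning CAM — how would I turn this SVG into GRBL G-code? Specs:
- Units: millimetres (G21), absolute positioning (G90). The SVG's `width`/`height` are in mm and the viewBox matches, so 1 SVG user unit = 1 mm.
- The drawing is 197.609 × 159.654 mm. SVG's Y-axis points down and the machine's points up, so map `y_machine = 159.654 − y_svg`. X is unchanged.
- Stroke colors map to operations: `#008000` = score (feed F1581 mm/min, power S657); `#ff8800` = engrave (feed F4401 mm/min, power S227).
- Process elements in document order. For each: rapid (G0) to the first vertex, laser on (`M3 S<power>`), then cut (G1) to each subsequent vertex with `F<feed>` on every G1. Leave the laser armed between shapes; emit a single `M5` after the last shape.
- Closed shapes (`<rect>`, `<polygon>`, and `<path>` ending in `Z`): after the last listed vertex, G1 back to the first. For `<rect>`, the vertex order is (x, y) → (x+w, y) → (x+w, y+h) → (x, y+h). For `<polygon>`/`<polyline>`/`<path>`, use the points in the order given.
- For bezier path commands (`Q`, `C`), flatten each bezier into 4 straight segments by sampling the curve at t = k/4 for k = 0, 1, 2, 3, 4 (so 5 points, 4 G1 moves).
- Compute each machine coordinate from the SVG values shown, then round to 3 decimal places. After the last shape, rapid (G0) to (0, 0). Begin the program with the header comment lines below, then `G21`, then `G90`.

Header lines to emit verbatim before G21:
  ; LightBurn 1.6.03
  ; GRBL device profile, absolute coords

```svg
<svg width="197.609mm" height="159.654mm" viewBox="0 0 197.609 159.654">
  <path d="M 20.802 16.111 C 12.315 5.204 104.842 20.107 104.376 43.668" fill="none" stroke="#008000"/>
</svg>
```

; LightBurn 1.6.03
; GRBL device profile, absolute coords
G21
G90
G0 X20.802 Y143.543
M3 S657
G1 X30.346 Y147.152 F1581
G1 X59.581 Y142.690 F1581
G1 X90.321 Y131.765 F1581
G1 X104.376 Y115.986 F1581
M5
G0 X0.000 Y0.000

viewBox `0 0 197.609 159.654` with mm width/height → 1 unit = 1 mm. Flip: y_m = 159.654 − y_svg.

**Shape 1** — `<path>` cubic bezier, stroke `#008000` → score (S657, F1581). Control points (SVG): P0=(20.802,16.111), P1=(12.315,5.204), P2=(104.842,20.107), P3=(104.376,43.668); sampled at t=k/4. Machine vertices: (20.802,143.543) → (30.346,147.152) → (59.581,142.690) → (90.321,131.765) → (104.376,115.986). Open path.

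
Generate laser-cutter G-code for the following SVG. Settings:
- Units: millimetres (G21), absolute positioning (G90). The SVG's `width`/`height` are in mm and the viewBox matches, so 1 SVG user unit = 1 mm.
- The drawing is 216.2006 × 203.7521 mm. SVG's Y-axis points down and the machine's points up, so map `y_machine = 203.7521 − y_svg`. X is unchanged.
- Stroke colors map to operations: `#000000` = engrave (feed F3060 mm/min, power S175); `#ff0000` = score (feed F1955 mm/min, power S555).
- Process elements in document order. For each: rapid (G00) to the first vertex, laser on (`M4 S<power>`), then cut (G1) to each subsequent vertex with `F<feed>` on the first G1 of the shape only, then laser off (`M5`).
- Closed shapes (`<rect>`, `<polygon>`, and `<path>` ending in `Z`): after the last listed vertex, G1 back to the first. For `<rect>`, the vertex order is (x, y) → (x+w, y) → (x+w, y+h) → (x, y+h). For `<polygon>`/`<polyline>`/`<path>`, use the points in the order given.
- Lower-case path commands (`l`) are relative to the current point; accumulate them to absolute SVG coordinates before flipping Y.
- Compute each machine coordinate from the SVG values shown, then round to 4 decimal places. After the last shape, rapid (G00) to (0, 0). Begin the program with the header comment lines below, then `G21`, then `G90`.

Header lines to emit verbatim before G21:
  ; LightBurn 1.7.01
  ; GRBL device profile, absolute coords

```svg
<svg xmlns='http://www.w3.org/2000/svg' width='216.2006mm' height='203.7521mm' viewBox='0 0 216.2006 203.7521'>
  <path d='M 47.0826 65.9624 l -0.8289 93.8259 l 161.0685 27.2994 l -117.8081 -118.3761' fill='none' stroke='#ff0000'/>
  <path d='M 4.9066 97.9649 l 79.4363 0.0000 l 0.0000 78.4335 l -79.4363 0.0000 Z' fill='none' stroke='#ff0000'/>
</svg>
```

; LightBurn 1.7.01
; GRBL device profile, absolute coords
G21
G90
G00 X47.0826 Y137.7897
M4 S555
G1 X46.2537 Y43.9638 F1955
G1 X207.3222 Y16.6644
G1 X89.5141 Y135.0405
M5
G00 X4.9066 Y105.7872
M4 S555
G1 X84.3429 Y105.7872 F1955
G1 X84.3429 Y27.3537
G1 X4.9066 Y27.3537
G1 X4.9066 Y105.7872
M5
G00 X0.0000 Y0.0000

1 u = 1 mm; y_m = 203.7521 − y.

[1] `<path>` open polyline, #ff0000→score S555 F1955: (47.0826,137.7897) → (46.2537,43.9638) → (207.3222,16.6644) → (89.5141,135.0405)

[2] `<path>` rectangle, #ff0000→score S555 F1955: (4.9066,105.7872) → (84.3429,105.7872) → (84.3429,27.3537) → (4.9066,27.3537) → (4.9066,105.7872) (closed)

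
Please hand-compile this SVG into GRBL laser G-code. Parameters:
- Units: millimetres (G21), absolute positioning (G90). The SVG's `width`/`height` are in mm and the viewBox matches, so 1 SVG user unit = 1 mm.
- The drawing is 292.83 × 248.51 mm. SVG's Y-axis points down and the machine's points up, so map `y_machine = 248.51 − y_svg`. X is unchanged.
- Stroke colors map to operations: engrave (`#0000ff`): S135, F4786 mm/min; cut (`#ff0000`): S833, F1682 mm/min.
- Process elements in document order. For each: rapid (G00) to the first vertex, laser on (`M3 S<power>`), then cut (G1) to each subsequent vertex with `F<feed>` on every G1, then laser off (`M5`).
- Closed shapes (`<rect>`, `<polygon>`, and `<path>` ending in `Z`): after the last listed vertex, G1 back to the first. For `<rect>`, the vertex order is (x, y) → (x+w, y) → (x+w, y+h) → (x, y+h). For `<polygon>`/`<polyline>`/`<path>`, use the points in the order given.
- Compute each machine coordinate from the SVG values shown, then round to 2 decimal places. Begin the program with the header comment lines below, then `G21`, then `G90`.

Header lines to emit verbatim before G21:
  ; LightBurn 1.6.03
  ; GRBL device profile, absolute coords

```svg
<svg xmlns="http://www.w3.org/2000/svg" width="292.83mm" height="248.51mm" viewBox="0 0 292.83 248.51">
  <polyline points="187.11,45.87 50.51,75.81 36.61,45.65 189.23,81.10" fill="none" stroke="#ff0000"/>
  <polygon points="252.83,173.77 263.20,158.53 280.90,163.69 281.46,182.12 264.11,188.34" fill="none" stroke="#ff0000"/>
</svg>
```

viewBox `0 0 292.83 248.51` with mm width/height → 1 unit = 1 mm. Flip: y_m = 248.51 − y_svg.

**Shape 1** — `<polyline>` open polyline, stroke `#ff0000` → cut (S833, F1682). Machine vertices: (187.11,202.64) → (50.51,172.70) → (36.61,202.86) → (189.23,167.41). Open path.

**Shape 2** — `<polygon>` regular polygon, stroke `#ff0000` → cut (S833, F1682). Machine vertices: (252.83,74.74) → (263.20,89.98) → (280.90,84.82) → (281.46,66.39) → (264.11,60.17) → (252.83,74.74). Closed: final G1 returns to the first vertex.

; LightBurn 1.6.03
; GRBL device profile, absolute coords
G21
G90
G00 X187.11 Y202.64
M3 S833
G1 X50.51 Y172.70 F1682
G1 X36.61 Y202.86 F1682
G1 X189.23 Y167.41 F1682
M5
G00 X252.83 Y74.74
M3 S833
G1 X263.20 Y89.98 F1682
G1 X280.90 Y84.82 F1682
G1 X281.46 Y66.39 F1682
G1 X264.11 Y60.17 F1682
G1 X252.83 Y74.74 F1682
M5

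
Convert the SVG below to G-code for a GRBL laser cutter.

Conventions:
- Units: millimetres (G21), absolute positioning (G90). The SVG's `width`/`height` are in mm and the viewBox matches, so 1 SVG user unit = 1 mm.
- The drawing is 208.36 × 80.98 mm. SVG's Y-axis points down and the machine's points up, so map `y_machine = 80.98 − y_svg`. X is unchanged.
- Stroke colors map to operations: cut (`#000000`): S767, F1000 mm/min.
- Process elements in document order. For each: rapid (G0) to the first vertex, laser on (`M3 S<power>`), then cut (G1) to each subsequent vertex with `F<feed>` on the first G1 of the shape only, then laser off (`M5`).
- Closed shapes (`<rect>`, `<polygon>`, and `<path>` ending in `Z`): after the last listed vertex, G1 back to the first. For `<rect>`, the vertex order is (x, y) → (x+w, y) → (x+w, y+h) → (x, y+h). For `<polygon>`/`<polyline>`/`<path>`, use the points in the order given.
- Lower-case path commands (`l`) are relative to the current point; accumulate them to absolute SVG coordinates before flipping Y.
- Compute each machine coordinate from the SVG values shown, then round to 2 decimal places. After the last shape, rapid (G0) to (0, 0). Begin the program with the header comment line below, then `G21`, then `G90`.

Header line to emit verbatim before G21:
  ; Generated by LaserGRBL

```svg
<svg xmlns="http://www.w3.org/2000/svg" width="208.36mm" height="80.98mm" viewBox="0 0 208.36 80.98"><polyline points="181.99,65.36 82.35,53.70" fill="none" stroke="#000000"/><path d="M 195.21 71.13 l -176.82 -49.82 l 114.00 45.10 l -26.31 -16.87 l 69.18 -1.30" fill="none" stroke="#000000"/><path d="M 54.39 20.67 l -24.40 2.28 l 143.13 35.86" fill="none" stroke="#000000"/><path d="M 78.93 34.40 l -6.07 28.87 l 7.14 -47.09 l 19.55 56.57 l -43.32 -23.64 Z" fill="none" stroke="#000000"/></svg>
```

; Generated by LaserGRBL
G21
G90
G0 X181.99 Y15.62
M3 S767
G1 X82.35 Y27.28 F1000
M5
G0 X195.21 Y9.85
M3 S767
G1 X18.39 Y59.67 F1000
G1 X132.39 Y14.57
G1 X106.08 Y31.44
G1 X175.26 Y32.74
M5
G0 X54.39 Y60.31
M3 S767
G1 X29.99 Y58.03 F1000
G1 X173.12 Y22.17
M5
G0 X78.93 Y46.58
M3 S767
G1 X72.86 Y17.71 F1000
G1 X80.00 Y64.80
G1 X99.55 Y8.23
G1 X56.23 Y31.87
G1 X78.93 Y46.58
M5
G0 X0.00 Y0.00

Since the viewBox matches the mm dimensions, user units are millimetres directly. The only transform is the Y-flip y_m = 80.98 − y_svg.

Shape 1 is a line segment drawn with `<polyline>`. Its stroke #000000 means cut at S767, F1000. After flipping Y the toolpath is (181.99,15.62) → (82.35,27.28).

Shape 2 is a open polyline drawn with `<path>`. Its stroke #000000 means cut at S767, F1000. After flipping Y the toolpath is (195.21,9.85) → (18.39,59.67) → (132.39,14.57) → (106.08,31.44) → (175.26,32.74).

Shape 3 is a open polyline drawn with `<path>`. Its stroke #000000 means cut at S767, F1000. After flipping Y the toolpath is (54.39,60.31) → (29.99,58.03) → (173.12,22.17).

Shape 4 is a closed polygon drawn with `<path>`. Its stroke #000000 means cut at S767, F1000. After flipping Y the toolpath is (78.93,46.58) → (72.86,17.71) → (80.00,64.80) → (99.55,8.23) → (56.23,31.87) → (78.93,46.58), returning to the start.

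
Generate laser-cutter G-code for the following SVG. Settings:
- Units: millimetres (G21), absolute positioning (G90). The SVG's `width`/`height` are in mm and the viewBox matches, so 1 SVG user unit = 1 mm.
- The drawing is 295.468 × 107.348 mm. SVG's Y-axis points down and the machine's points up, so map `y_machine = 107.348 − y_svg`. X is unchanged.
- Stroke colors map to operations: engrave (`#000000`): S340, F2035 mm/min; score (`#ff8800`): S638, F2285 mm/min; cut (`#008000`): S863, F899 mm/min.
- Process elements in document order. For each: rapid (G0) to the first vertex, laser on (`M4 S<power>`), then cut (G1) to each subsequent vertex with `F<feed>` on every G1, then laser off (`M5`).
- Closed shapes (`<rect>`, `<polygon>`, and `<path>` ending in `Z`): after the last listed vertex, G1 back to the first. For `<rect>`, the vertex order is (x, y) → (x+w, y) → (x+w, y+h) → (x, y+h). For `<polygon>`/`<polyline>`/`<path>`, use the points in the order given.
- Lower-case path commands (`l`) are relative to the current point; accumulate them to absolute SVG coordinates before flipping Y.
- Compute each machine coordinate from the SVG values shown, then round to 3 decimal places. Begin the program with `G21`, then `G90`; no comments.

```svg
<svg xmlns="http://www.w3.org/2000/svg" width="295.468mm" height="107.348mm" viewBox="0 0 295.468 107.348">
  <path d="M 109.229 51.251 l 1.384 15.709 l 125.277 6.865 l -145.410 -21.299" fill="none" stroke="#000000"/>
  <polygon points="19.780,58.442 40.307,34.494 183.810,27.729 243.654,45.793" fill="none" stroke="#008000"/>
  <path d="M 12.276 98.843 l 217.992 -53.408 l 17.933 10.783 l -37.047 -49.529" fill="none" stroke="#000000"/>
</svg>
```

G21
G90
G0 X109.229 Y56.097
M4 S340
G1 X110.613 Y40.388 F2035
G1 X235.890 Y33.523 F2035
G1 X90.480 Y54.822 F2035
M5
G0 X19.780 Y48.906
M4 S863
G1 X40.307 Y72.854 F899
G1 X183.810 Y79.619 F899
G1 X243.654 Y61.555 F899
G1 X19.780 Y48.906 F899
M5
G0 X12.276 Y8.505
M4 S340
G1 X230.268 Y61.913 F2035
G1 X248.201 Y51.130 F2035
G1 X211.154 Y100.659 F2035
M5

1 u = 1 mm; y_m = 107.348 − y.

[1] `<path>` open polyline, #000000→engrave S340 F2035: (109.229,56.097) → (110.613,40.388) → (235.890,33.523) → (90.480,54.822)

[2] `<polygon>` closed polygon, #008000→cut S863 F899: (19.780,48.906) → (40.307,72.854) → (183.810,79.619) → (243.654,61.555) → (19.780,48.906) (closed)

[3] `<path>` open polyline, #000000→engrave S340 F2035: (12.276,8.505) → (230.268,61.913) → (248.201,51.130) → (211.154,100.659)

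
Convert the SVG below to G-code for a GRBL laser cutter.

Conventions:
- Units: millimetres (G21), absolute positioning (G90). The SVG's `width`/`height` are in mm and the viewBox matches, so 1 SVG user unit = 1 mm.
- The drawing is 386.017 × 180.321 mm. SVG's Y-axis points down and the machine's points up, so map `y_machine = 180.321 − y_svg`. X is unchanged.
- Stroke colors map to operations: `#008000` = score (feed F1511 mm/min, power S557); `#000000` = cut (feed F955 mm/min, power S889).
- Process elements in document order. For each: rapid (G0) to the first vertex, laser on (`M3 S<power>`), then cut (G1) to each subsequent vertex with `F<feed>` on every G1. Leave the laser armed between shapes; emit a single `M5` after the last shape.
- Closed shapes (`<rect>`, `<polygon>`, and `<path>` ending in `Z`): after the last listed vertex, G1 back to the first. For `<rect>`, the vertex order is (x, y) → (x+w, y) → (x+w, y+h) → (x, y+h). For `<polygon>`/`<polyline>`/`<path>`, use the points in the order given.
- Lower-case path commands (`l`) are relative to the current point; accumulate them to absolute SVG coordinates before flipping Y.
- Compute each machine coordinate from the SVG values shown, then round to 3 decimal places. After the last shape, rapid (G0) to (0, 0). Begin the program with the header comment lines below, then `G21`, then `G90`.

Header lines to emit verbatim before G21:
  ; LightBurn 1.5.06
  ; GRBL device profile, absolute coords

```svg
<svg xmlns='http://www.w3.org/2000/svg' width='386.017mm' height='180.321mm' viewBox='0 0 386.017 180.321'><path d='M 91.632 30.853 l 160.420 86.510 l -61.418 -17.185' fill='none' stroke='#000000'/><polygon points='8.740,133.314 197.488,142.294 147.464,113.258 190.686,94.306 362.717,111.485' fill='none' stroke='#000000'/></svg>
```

; LightBurn 1.5.06
; GRBL device profile, absolute coords
G21
G90
G0 X91.632 Y149.468
M3 S889
G1 X252.052 Y62.958 F955
G1 X190.634 Y80.143 F955
G0 X8.740 Y47.007
M3 S889
G1 X197.488 Y38.027 F955
G1 X147.464 Y67.063 F955
G1 X190.686 Y86.015 F955
G1 X362.717 Y68.836 F955
G1 X8.740 Y47.007 F955
M5
G0 X0.000 Y0.000

viewBox `0 0 386.017 180.321` with mm width/height → 1 unit = 1 mm. Flip: y_m = 180.321 − y_svg.

**Shape 1** — `<path>` open polyline, stroke `#000000` → cut (S889, F955). Machine vertices: (91.632,149.468) → (252.052,62.958) → (190.634,80.143). Open path.

**Shape 2** — `<polygon>` closed polygon, stroke `#000000` → cut (S889, F955). Machine vertices: (8.740,47.007) → (197.488,38.027) → (147.464,67.063) → (190.686,86.015) → (362.717,68.836) → (8.740,47.007). Closed: final G1 returns to the first vertex.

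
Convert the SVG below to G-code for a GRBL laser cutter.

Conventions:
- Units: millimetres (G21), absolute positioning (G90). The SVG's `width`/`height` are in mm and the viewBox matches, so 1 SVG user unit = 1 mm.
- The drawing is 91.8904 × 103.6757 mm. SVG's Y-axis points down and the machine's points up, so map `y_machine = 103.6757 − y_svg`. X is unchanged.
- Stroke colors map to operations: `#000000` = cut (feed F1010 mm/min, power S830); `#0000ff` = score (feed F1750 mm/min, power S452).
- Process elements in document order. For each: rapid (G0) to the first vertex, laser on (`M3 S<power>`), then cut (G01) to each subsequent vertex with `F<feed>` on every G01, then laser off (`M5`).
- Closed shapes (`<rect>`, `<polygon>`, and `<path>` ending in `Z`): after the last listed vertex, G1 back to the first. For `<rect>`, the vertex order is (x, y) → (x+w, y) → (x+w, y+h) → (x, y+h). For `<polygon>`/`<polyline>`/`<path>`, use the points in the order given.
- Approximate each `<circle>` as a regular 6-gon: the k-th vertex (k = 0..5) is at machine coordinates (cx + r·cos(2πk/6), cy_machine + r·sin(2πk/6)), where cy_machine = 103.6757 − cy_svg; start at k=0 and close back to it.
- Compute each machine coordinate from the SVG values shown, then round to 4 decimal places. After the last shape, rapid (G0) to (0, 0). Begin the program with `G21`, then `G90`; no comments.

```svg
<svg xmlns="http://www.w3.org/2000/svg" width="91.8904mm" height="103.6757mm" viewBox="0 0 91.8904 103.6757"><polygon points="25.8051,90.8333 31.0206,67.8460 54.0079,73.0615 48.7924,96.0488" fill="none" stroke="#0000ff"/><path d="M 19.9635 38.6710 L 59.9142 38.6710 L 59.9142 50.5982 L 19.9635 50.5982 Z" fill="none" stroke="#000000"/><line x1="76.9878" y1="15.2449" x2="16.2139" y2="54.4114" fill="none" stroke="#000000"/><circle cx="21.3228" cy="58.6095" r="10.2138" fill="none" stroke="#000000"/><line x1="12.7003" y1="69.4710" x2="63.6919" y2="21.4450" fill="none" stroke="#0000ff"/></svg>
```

G21
G90
G0 X25.8051 Y12.8424
M3 S452
G01 X31.0206 Y35.8297 F1750
G01 X54.0079 Y30.6142 F1750
G01 X48.7924 Y7.6269 F1750
G01 X25.8051 Y12.8424 F1750
M5
G0 X19.9635 Y65.0047
M3 S830
G01 X59.9142 Y65.0047 F1010
G01 X59.9142 Y53.0775 F1010
G01 X19.9635 Y53.0775 F1010
G01 X19.9635 Y65.0047 F1010
M5
G0 X76.9878 Y88.4308
M3 S830
G01 X16.2139 Y49.2643 F1010
M5
G0 X31.5366 Y45.0662
M3 S830
G01 X26.4297 Y53.9116 F1010
G01 X16.2159 Y53.9116 F1010
G01 X11.1090 Y45.0662 F1010
G01 X16.2159 Y36.2208 F1010
G01 X26.4297 Y36.2208 F1010
G01 X31.5366 Y45.0662 F1010
M5
G0 X12.7003 Y34.2047
M3 S452
G01 X63.6919 Y82.2307 F1750
M5
G0 X0.0000 Y0.0000

viewBox `0 0 91.8904 103.6757` with mm width/height → 1 unit = 1 mm. Flip: y_m = 103.6757 − y_svg.

**Shape 1** — `<polygon>` regular polygon, stroke `#0000ff` → score (S452, F1750). Machine vertices: (25.8051,12.8424) → (31.0206,35.8297) → (54.0079,30.6142) → (48.7924,7.6269) → (25.8051,12.8424). Closed: final G1 returns to the first vertex.

**Shape 2** — `<path>` rectangle, stroke `#000000` → cut (S830, F1010). Machine vertices: (19.9635,65.0047) → (59.9142,65.0047) → (59.9142,53.0775) → (19.9635,53.0775) → (19.9635,65.0047). Closed: final G1 returns to the first vertex.

**Shape 3** — `<line>` line segment, stroke `#000000` → cut (S830, F1010). Machine vertices: (76.9878,88.4308) → (16.2139,49.2643). Open path.

**Shape 4** — `<circle>` circle, stroke `#000000` → cut (S830, F1010). Machine vertices: (31.5366,45.0662) → (26.4297,53.9116) → (16.2159,53.9116) → (11.1090,45.0662) → (16.2159,36.2208) → (26.4297,36.2208) → (31.5366,45.0662). Closed: final G1 returns to the first vertex.

**Shape 5** — `<line>` line segment, stroke `#0000ff` → score (S452, F1750). Machine vertices: (12.7003,34.2047) → (63.6919,82.2307). Open path.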